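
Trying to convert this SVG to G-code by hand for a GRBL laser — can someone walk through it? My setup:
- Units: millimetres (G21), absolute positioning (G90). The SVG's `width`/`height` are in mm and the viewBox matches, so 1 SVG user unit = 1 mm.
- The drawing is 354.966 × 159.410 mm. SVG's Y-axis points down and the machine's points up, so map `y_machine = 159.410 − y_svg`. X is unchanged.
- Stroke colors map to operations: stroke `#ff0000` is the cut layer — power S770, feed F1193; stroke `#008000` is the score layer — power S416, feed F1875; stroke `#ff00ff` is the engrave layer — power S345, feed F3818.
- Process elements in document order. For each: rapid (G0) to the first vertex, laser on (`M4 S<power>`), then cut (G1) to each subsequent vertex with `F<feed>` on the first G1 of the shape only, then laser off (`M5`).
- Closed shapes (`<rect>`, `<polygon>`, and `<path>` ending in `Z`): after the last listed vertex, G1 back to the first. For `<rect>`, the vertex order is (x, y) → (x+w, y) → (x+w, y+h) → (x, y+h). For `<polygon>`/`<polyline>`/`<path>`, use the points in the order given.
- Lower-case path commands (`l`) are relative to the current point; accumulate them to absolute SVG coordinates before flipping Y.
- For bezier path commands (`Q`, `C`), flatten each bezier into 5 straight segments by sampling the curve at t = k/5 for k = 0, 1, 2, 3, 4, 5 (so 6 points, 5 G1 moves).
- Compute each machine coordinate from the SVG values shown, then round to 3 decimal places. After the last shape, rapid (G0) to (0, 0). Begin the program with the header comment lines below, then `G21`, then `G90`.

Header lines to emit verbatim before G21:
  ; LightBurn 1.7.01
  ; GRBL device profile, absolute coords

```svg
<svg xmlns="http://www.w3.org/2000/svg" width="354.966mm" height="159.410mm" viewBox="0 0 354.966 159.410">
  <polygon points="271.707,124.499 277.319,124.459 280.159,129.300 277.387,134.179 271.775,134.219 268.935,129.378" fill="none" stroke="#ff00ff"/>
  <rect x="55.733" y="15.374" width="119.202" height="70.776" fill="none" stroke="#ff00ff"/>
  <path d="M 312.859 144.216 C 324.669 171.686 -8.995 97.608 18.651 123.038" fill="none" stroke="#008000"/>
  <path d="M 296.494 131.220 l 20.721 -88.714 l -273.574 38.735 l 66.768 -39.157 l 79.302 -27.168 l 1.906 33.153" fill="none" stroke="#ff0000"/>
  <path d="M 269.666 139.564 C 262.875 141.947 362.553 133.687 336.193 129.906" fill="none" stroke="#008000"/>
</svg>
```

viewBox `0 0 354.966 159.410` with mm width/height → 1 unit = 1 mm. Flip: y_m = 159.410 − y_svg.

**Shape 1** — `<polygon>` regular polygon, stroke `#ff00ff` → engrave (S345, F3818). Machine vertices: (271.707,34.911) → (277.319,34.951) → (280.159,30.110) → (277.387,25.231) → (271.775,25.191) → (268.935,30.032) → (271.707,34.911). Closed: final G1 returns to the first vertex.

**Shape 2** — `<rect>` rectangle, stroke `#ff00ff` → engrave (S345, F3818). Machine vertices: (55.733,144.036) → (174.935,144.036) → (174.935,73.260) → (55.733,73.260) → (55.733,144.036). Closed: final G1 returns to the first vertex.

**Shape 3** — `<path>` cubic bezier, stroke `#008000` → score (S416, F1875). Control points (SVG): P0=(312.859,144.216), P1=(324.669,171.686), P2=(-8.995,97.608), P3=(18.651,123.038); sampled at t=k/5. Machine vertices: (312.859,15.194) → (284.142,9.289) → (206.438,18.105) → (113.670,31.992) → (39.766,41.297) → (18.651,36.372). Open path.

**Shape 4** — `<path>` open polyline, stroke `#ff0000` → cut (S770, F1193). Machine vertices: (296.494,28.190) → (317.215,116.904) → (43.641,78.169) → (110.409,117.326) → (189.711,144.494) → (191.617,111.341). Open path.

**Shape 5** — `<path>` cubic bezier, stroke `#008000` → score (S416, F1875). Control points (SVG): P0=(269.666,139.564), P1=(262.875,141.947), P2=(362.553,133.687), P3=(336.193,129.906); sampled at t=k/5. Machine vertices: (269.666,19.846) → (276.508,19.572) → (297.741,21.127) → (322.207,23.785) → (338.744,26.819) → (336.193,29.504). Open path.

; LightBurn 1.7.01
; GRBL device profile, absolute coords
G21
G90
G0 X271.707 Y34.911
M4 S345
G1 X277.319 Y34.951 F3818
G1 X280.159 Y30.110
G1 X277.387 Y25.231
G1 X271.775 Y25.191
G1 X268.935 Y30.032
G1 X271.707 Y34.911
M5
G0 X55.733 Y144.036
M4 S345
G1 X174.935 Y144.036 F3818
G1 X174.935 Y73.260
G1 X55.733 Y73.260
G1 X55.733 Y144.036
M5
G0 X312.859 Y15.194
M4 S416
G1 X284.142 Y9.289 F1875
G1 X206.438 Y18.105
G1 X113.670 Y31.992
G1 X39.766 Y41.297
G1 X18.651 Y36.372
M5
G0 X296.494 Y28.190
M4 S770
G1 X317.215 Y116.904 F1193
G1 X43.641 Y78.169
G1 X110.409 Y117.326
G1 X189.711 Y144.494
G1 X191.617 Y111.341
M5
G0 X269.666 Y19.846
M4 S416
G1 X276.508 Y19.572 F1875
G1 X297.741 Y21.127
G1 X322.207 Y23.785
G1 X338.744 Y26.819
G1 X336.193 Y29.504
M5
G0 X0.000 Y0.000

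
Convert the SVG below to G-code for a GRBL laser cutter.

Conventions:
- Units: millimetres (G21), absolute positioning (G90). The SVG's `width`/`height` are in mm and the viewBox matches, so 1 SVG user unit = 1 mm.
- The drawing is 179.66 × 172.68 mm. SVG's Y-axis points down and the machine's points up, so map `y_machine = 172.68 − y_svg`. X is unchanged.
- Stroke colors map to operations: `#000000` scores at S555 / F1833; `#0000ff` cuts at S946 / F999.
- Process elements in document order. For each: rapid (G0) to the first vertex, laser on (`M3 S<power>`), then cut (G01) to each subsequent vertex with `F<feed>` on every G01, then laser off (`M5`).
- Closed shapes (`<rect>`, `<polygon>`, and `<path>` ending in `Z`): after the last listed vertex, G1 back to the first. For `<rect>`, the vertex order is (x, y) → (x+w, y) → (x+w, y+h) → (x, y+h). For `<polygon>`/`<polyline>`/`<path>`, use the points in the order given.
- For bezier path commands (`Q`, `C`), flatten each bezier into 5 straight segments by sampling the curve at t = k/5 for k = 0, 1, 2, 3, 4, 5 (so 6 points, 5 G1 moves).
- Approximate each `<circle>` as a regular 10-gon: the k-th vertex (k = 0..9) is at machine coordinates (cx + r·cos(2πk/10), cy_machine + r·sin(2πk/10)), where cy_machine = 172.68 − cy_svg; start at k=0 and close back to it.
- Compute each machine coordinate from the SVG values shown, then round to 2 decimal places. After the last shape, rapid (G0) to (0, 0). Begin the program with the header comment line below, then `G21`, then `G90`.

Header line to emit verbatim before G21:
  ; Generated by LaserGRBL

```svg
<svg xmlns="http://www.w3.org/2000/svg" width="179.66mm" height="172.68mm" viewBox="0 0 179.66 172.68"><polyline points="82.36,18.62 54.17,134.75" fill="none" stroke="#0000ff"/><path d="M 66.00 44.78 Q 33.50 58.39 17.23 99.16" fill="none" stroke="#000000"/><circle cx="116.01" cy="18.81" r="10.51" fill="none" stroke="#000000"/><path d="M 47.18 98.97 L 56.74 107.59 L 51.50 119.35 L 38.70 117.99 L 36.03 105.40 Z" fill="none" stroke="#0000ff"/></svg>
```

; Generated by LaserGRBL
G21
G90
G0 X82.36 Y154.06
M3 S946
G01 X54.17 Y37.93 F999
M5
G0 X66.00 Y127.90
M3 S555
G01 X53.65 Y121.37 F1833
G01 X42.60 Y112.67 F1833
G01 X32.84 Y101.79 F1833
G01 X24.39 Y88.74 F1833
G01 X17.23 Y73.52 F1833
M5
G0 X126.52 Y153.87
M3 S555
G01 X124.51 Y160.05 F1833
G01 X119.26 Y163.87 F1833
G01 X112.76 Y163.87 F1833
G01 X107.51 Y160.05 F1833
G01 X105.50 Y153.87 F1833
G01 X107.51 Y147.69 F1833
G01 X112.76 Y143.87 F1833
G01 X119.26 Y143.87 F1833
G01 X124.51 Y147.69 F1833
G01 X126.52 Y153.87 F1833
M5
G0 X47.18 Y73.71
M3 S946
G01 X56.74 Y65.09 F999
G01 X51.50 Y53.33 F999
G01 X38.70 Y54.69 F999
G01 X36.03 Y67.28 F999
G01 X47.18 Y73.71 F999
M5
G0 X0.00 Y0.00

1 u = 1 mm; y_m = 172.68 − y.

[1] `<polyline>` line segment, #0000ff→cut S946 F999: (82.36,154.06) → (54.17,37.93)

[2] `<path>` quadratic bezier, #000000→score S555 F1833: (66.00,127.90) → (53.65,121.37) → (42.60,112.67) → (32.84,101.79) → (24.39,88.74) → (17.23,73.52)

[3] `<circle>` circle, #000000→score S555 F1833: (126.52,153.87) → (124.51,160.05) → (119.26,163.87) → (112.76,163.87) → (107.51,160.05) → (105.50,153.87) → (107.51,147.69) → (112.76,143.87) → (119.26,143.87) → (124.51,147.69) → (126.52,153.87) (closed)

[4] `<path>` regular polygon, #0000ff→cut S946 F999: (47.18,73.71) → (56.74,65.09) → (51.50,53.33) → (38.70,54.69) → (36.03,67.28) → (47.18,73.71) (closed)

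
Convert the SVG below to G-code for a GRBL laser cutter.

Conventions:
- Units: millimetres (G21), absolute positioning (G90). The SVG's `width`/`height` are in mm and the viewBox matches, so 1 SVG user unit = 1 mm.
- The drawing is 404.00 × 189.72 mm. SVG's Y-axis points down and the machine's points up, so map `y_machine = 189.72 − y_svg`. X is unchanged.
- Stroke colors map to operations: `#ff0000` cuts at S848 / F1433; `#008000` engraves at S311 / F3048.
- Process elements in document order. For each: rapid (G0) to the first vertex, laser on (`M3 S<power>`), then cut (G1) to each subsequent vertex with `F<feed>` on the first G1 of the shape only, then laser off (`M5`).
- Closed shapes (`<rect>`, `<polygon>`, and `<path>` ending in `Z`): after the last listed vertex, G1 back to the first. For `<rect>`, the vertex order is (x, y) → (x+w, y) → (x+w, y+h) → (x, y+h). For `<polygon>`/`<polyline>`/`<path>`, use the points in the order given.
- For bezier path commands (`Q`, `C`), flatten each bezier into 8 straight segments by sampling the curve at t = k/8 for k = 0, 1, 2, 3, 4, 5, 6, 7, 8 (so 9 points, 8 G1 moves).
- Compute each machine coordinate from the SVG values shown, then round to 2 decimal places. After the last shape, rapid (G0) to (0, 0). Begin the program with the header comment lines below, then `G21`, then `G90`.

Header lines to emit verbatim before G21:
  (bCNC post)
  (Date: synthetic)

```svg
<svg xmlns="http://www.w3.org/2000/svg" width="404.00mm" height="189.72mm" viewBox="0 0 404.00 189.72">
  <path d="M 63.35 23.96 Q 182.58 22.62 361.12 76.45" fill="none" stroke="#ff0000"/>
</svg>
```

(bCNC post)
(Date: synthetic)
G21
G90
G0 X63.35 Y165.76
M3 S848
G1 X94.08 Y165.23 F1433
G1 X126.67 Y162.98
G1 X161.11 Y159.01
G1 X197.41 Y153.31
G1 X235.56 Y145.88
G1 X275.56 Y136.74
G1 X317.41 Y125.87
G1 X361.12 Y113.27
M5
G0 X0.00 Y0.00

1 u = 1 mm; y_m = 189.72 − y.

[1] `<path>` quadratic bezier, #ff0000→cut S848 F1433: (63.35,165.76) → (94.08,165.23) → (126.67,162.98) → (161.11,159.01) → (197.41,153.31) → (235.56,145.88) → (275.56,136.74) → (317.41,125.87) → (361.12,113.27)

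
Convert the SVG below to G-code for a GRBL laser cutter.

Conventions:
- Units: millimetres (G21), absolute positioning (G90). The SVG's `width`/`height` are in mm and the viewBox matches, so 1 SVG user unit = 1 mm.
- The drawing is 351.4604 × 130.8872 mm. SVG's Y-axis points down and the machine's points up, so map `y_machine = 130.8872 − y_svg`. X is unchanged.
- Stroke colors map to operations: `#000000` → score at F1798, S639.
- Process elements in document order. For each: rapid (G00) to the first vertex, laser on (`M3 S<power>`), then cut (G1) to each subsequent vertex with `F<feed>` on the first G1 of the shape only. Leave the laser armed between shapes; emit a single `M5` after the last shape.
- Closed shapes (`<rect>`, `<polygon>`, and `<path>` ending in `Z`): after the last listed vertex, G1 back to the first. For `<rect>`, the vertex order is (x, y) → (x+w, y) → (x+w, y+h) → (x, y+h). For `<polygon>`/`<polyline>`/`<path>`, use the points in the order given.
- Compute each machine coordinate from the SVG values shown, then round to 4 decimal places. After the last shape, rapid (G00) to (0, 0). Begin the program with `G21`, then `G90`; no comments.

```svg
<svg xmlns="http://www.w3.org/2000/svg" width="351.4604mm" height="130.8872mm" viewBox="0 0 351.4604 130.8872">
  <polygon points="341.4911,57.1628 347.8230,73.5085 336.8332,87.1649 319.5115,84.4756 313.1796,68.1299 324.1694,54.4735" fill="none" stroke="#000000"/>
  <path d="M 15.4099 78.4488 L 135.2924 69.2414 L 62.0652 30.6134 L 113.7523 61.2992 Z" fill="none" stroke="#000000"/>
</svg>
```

Since the viewBox matches the mm dimensions, user units are millimetres directly. The only transform is the Y-flip y_m = 130.8872 − y_svg.

Shape 1 is a regular polygon drawn with `<polygon>`. Its stroke #000000 means score at S639, F1798. After flipping Y the toolpath is (341.4911,73.7244) → (347.8230,57.3787) → (336.8332,43.7223) → (319.5115,46.4116) → (313.1796,62.7573) → (324.1694,76.4137) → (341.4911,73.7244), returning to the start.

Shape 2 is a closed polygon drawn with `<path>`. Its stroke #000000 means score at S639, F1798. After flipping Y the toolpath is (15.4099,52.4384) → (135.2924,61.6458) → (62.0652,100.2738) → (113.7523,69.5880) → (15.4099,52.4384), returning to the start.

G21
G90
G00 X341.4911 Y73.7244
M3 S639
G1 X347.8230 Y57.3787 F1798
G1 X336.8332 Y43.7223
G1 X319.5115 Y46.4116
G1 X313.1796 Y62.7573
G1 X324.1694 Y76.4137
G1 X341.4911 Y73.7244
G00 X15.4099 Y52.4384
M3 S639
G1 X135.2924 Y61.6458 F1798
G1 X62.0652 Y100.2738
G1 X113.7523 Y69.5880
G1 X15.4099 Y52.4384
M5
G00 X0.0000 Y0.0000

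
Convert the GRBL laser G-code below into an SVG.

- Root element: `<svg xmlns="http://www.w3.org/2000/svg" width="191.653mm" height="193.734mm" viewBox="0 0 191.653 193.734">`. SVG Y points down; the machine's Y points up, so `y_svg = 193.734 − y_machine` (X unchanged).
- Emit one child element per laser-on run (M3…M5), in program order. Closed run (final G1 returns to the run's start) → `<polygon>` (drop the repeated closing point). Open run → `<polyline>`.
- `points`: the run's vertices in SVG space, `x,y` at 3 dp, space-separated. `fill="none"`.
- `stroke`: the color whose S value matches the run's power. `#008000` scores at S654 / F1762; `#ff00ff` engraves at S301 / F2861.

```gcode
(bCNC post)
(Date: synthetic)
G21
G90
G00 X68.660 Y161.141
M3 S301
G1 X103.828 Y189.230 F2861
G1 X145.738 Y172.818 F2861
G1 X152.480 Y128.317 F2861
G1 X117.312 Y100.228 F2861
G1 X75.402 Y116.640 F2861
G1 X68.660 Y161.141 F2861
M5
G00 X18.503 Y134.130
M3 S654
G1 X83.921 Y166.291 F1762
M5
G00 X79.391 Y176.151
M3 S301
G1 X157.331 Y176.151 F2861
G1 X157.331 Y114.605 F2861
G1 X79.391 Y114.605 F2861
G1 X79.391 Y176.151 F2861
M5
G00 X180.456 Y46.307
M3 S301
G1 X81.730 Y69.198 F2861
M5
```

Machine Y-up, SVG Y-down with viewBox height 193.734, so y_svg = 193.734 − y_machine; X carries over.

Run 1: power S301 maps to stroke `#ff00ff` (engrave). The run returns to its start, so emit a `<polygon>` with points (Y-flipped): 68.660,32.593 103.828,4.504 145.738,20.916 152.480,65.417 117.312,93.506 75.402,77.094.

Run 2: S654 ⇒ score layer `#008000`. The run is open, so emit a `<polyline>` with points (Y-flipped): 18.503,59.604 83.921,27.443.

Run 3: power S301 maps to stroke `#ff00ff` (engrave). The run returns to its start, so emit a `<polygon>` with points (Y-flipped): 79.391,17.583 157.331,17.583 157.331,79.129 79.391,79.129.

Run 4: S301 ⇒ engrave layer `#ff00ff`. The run is open, so emit a `<polyline>` with points (Y-flipped): 180.456,147.427 81.730,124.536.

<svg xmlns="http://www.w3.org/2000/svg" width="191.653mm" height="193.734mm" viewBox="0 0 191.653 193.734">
  <polygon points="68.660,32.593 103.828,4.504 145.738,20.916 152.480,65.417 117.312,93.506 75.402,77.094" fill="none" stroke="#ff00ff"/>
  <polyline points="18.503,59.604 83.921,27.443" fill="none" stroke="#008000"/>
  <polygon points="79.391,17.583 157.331,17.583 157.331,79.129 79.391,79.129" fill="none" stroke="#ff00ff"/>
  <polyline points="180.456,147.427 81.730,124.536" fill="none" stroke="#ff00ff"/>
</svg>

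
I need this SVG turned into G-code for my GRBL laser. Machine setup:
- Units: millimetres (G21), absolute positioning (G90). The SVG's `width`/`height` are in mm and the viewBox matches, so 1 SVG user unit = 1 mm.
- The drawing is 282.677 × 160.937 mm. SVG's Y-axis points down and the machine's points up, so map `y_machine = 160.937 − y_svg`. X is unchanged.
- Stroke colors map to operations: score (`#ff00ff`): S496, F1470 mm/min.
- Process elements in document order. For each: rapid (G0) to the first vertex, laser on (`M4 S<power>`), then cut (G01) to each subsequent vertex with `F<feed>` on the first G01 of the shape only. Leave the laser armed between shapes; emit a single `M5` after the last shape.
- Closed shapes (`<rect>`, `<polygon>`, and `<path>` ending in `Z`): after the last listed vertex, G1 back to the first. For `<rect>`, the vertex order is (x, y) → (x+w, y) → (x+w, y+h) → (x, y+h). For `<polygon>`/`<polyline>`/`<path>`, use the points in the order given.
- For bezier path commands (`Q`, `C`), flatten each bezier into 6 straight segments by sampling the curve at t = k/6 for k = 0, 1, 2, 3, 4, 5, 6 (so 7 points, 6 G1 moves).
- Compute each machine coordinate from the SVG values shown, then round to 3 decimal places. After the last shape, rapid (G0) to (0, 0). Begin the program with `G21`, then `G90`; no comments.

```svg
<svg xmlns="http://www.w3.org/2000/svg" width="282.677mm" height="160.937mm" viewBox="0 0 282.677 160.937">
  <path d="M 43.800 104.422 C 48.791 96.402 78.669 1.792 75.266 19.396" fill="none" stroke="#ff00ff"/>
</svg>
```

G21
G90
G0 X43.800 Y56.515
M4 S496
G01 X48.100 Y66.820 F1470
G01 X54.932 Y86.035
G01 X62.681 Y108.637
G01 X69.730 Y129.103
G01 X74.463 Y141.912
G01 X75.266 Y141.541
M5
G0 X0.000 Y0.000

Since the viewBox matches the mm dimensions, user units are millimetres directly. The only transform is the Y-flip y_m = 160.937 − y_svg.

Shape 1 is a cubic bezier drawn with `<path>`. Its stroke #ff00ff means score at S496, F1470. After flipping Y the toolpath is (43.800,56.515) → (48.100,66.820) → (54.932,86.035) → (62.681,108.637) → (69.730,129.103) → (74.463,141.912) → (75.266,141.541).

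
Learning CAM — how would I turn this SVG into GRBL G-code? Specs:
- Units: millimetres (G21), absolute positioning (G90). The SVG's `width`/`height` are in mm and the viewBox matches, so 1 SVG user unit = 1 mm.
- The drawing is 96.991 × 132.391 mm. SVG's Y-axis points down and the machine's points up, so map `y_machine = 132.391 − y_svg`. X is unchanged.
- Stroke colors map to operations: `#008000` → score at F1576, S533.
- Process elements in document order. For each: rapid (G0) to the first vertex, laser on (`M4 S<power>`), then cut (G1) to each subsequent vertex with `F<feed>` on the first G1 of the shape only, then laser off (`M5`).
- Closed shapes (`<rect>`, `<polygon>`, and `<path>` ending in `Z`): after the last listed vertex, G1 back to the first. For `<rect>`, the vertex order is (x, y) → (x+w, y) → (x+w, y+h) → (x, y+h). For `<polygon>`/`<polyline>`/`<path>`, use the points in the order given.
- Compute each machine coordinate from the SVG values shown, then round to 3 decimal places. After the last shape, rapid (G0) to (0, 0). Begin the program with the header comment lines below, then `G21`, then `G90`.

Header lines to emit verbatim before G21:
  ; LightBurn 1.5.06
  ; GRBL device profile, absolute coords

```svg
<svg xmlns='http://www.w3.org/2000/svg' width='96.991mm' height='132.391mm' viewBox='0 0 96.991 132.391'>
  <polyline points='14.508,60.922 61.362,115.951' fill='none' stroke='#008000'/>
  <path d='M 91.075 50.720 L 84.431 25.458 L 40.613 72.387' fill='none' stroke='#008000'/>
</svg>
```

; LightBurn 1.5.06
; GRBL device profile, absolute coords
G21
G90
G0 X14.508 Y71.469
M4 S533
G1 X61.362 Y16.440 F1576
M5
G0 X91.075 Y81.671
M4 S533
G1 X84.431 Y106.933 F1576
G1 X40.613 Y60.004
M5
G0 X0.000 Y0.000

viewBox `0 0 96.991 132.391` with mm width/height → 1 unit = 1 mm. Flip: y_m = 132.391 − y_svg.

**Shape 1** — `<polyline>` line segment, stroke `#008000` → score (S533, F1576). Machine vertices: (14.508,71.469) → (61.362,16.440). Open path.

**Shape 2** — `<path>` open polyline, stroke `#008000` → score (S533, F1576). Machine vertices: (91.075,81.671) → (84.431,106.933) → (40.613,60.004). Open path.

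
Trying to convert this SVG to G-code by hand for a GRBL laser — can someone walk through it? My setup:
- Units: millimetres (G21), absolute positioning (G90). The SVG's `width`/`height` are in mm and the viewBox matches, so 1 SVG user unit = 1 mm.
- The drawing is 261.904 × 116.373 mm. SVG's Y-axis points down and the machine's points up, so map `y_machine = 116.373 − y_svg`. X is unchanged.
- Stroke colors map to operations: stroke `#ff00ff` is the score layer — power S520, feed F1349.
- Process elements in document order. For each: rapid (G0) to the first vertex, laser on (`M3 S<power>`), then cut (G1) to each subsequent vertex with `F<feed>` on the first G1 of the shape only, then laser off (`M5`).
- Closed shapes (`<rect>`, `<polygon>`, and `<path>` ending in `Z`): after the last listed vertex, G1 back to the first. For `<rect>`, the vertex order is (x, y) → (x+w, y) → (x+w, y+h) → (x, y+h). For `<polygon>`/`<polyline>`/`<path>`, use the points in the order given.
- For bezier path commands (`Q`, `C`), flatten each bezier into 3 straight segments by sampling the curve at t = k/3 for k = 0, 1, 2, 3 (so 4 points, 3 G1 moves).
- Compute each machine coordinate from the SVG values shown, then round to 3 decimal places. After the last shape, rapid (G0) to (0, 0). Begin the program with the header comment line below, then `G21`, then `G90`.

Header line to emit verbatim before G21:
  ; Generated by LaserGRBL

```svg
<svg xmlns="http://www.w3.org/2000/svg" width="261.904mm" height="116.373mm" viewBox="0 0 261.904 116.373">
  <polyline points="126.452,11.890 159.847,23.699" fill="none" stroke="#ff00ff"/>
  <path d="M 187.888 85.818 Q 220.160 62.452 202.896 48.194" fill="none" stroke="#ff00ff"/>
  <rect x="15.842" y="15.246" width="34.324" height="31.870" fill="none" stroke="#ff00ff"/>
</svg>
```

; Generated by LaserGRBL
G21
G90
G0 X126.452 Y104.483
M3 S520
G1 X159.847 Y92.674 F1349
M5
G0 X187.888 Y30.555
M3 S520
G1 X203.899 Y45.120 F1349
G1 X208.901 Y57.662
G1 X202.896 Y68.179
M5
G0 X15.842 Y101.127
M3 S520
G1 X50.166 Y101.127 F1349
G1 X50.166 Y69.257
G1 X15.842 Y69.257
G1 X15.842 Y101.127
M5
G0 X0.000 Y0.000

1 u = 1 mm; y_m = 116.373 − y.

[1] `<polyline>` line segment, #ff00ff→score S520 F1349: (126.452,104.483) → (159.847,92.674)

[2] `<path>` quadratic bezier, #ff00ff→score S520 F1349: (187.888,30.555) → (203.899,45.120) → (208.901,57.662) → (202.896,68.179)

[3] `<rect>` rectangle, #ff00ff→score S520 F1349: (15.842,101.127) → (50.166,101.127) → (50.166,69.257) → (15.842,69.257) → (15.842,101.127) (closed)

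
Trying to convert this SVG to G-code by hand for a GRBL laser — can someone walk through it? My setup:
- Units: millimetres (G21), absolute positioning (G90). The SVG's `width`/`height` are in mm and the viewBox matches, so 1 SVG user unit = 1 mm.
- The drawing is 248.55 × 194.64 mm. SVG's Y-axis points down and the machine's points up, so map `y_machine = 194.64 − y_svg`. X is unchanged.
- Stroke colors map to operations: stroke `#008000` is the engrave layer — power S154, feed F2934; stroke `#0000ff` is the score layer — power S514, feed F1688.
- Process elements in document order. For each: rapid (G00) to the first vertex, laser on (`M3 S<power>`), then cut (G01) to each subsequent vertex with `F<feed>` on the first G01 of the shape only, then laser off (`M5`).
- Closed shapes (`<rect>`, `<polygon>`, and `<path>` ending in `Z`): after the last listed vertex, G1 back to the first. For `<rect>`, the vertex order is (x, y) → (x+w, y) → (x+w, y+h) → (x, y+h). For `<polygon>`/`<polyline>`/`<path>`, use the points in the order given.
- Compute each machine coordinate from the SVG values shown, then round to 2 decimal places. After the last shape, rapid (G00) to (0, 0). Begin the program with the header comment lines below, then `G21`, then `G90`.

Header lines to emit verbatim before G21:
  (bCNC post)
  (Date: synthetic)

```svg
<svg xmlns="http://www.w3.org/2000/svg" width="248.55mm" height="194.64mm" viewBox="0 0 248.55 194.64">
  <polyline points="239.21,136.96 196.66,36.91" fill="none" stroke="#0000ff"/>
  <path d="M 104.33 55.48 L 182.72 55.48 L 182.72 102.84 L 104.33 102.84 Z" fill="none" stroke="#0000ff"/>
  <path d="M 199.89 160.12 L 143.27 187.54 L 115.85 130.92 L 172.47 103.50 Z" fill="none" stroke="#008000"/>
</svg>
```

(bCNC post)
(Date: synthetic)
G21
G90
G00 X239.21 Y57.68
M3 S514
G01 X196.66 Y157.73 F1688
M5
G00 X104.33 Y139.16
M3 S514
G01 X182.72 Y139.16 F1688
G01 X182.72 Y91.80
G01 X104.33 Y91.80
G01 X104.33 Y139.16
M5
G00 X199.89 Y34.52
M3 S154
G01 X143.27 Y7.10 F2934
G01 X115.85 Y63.72
G01 X172.47 Y91.14
G01 X199.89 Y34.52
M5
G00 X0.00 Y0.00

1 u = 1 mm; y_m = 194.64 − y.

[1] `<polyline>` line segment, #0000ff→score S514 F1688: (239.21,57.68) → (196.66,157.73)

[2] `<path>` rectangle, #0000ff→score S514 F1688: (104.33,139.16) → (182.72,139.16) → (182.72,91.80) → (104.33,91.80) → (104.33,139.16) (closed)

[3] `<path>` regular polygon, #008000→engrave S154 F2934: (199.89,34.52) → (143.27,7.10) → (115.85,63.72) → (172.47,91.14) → (199.89,34.52) (closed)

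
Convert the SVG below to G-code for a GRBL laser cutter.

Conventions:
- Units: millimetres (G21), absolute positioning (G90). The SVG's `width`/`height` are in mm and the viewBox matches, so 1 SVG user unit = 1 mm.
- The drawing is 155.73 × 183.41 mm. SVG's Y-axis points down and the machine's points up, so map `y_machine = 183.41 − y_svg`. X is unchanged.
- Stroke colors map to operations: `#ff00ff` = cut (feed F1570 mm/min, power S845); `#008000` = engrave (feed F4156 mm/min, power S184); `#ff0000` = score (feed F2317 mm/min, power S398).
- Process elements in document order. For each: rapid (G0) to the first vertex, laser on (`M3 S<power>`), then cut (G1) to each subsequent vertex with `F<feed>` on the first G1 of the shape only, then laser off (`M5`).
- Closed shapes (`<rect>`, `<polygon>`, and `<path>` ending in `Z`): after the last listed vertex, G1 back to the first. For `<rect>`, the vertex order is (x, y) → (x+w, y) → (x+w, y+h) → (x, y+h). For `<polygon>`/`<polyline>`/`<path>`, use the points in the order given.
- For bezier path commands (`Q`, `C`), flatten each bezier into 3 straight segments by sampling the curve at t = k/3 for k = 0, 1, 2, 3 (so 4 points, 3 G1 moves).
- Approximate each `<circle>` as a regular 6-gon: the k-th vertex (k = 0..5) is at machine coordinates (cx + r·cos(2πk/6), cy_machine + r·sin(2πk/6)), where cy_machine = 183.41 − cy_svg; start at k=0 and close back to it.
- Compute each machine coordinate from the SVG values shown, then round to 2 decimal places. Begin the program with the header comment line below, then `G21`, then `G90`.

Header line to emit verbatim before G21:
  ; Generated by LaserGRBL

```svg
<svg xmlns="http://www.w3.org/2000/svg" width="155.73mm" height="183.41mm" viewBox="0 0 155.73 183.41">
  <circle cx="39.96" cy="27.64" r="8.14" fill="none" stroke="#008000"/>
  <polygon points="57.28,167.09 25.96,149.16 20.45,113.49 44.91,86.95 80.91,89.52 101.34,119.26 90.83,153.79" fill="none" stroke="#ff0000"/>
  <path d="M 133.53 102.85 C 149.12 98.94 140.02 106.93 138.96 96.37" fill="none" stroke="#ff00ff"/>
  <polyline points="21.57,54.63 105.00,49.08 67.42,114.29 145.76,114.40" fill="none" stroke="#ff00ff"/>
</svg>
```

Since the viewBox matches the mm dimensions, user units are millimetres directly. The only transform is the Y-flip y_m = 183.41 − y_svg.

Shape 1 is a circle drawn with `<circle>`. Its stroke #008000 means engrave at S184, F4156. After flipping Y the toolpath is (48.10,155.77) → (44.03,162.82) → (35.89,162.82) → (31.82,155.77) → (35.89,148.72) → (44.03,148.72) → (48.10,155.77), returning to the start.

Shape 2 is a regular polygon drawn with `<polygon>`. Its stroke #ff0000 means score at S398, F2317. After flipping Y the toolpath is (57.28,16.32) → (25.96,34.25) → (20.45,69.92) → (44.91,96.46) → (80.91,93.89) → (101.34,64.15) → (90.83,29.62) → (57.28,16.32), returning to the start.

Shape 3 is a cubic bezier drawn with `<path>`. Its stroke #ff00ff means cut at S845, F1570. After flipping Y the toolpath is (133.53,80.56) → (142.10,81.63) → (141.49,81.54) → (138.96,87.04).

Shape 4 is a open polyline drawn with `<polyline>`. Its stroke #ff00ff means cut at S845, F1570. After flipping Y the toolpath is (21.57,128.78) → (105.00,134.33) → (67.42,69.12) → (145.76,69.01).

; Generated by LaserGRBL
G21
G90
G0 X48.10 Y155.77
M3 S184
G1 X44.03 Y162.82 F4156
G1 X35.89 Y162.82
G1 X31.82 Y155.77
G1 X35.89 Y148.72
G1 X44.03 Y148.72
G1 X48.10 Y155.77
M5
G0 X57.28 Y16.32
M3 S398
G1 X25.96 Y34.25 F2317
G1 X20.45 Y69.92
G1 X44.91 Y96.46
G1 X80.91 Y93.89
G1 X101.34 Y64.15
G1 X90.83 Y29.62
G1 X57.28 Y16.32
M5
G0 X133.53 Y80.56
M3 S845
G1 X142.10 Y81.63 F1570
G1 X141.49 Y81.54
G1 X138.96 Y87.04
M5
G0 X21.57 Y128.78
M3 S845
G1 X105.00 Y134.33 F1570
G1 X67.42 Y69.12
G1 X145.76 Y69.01
M5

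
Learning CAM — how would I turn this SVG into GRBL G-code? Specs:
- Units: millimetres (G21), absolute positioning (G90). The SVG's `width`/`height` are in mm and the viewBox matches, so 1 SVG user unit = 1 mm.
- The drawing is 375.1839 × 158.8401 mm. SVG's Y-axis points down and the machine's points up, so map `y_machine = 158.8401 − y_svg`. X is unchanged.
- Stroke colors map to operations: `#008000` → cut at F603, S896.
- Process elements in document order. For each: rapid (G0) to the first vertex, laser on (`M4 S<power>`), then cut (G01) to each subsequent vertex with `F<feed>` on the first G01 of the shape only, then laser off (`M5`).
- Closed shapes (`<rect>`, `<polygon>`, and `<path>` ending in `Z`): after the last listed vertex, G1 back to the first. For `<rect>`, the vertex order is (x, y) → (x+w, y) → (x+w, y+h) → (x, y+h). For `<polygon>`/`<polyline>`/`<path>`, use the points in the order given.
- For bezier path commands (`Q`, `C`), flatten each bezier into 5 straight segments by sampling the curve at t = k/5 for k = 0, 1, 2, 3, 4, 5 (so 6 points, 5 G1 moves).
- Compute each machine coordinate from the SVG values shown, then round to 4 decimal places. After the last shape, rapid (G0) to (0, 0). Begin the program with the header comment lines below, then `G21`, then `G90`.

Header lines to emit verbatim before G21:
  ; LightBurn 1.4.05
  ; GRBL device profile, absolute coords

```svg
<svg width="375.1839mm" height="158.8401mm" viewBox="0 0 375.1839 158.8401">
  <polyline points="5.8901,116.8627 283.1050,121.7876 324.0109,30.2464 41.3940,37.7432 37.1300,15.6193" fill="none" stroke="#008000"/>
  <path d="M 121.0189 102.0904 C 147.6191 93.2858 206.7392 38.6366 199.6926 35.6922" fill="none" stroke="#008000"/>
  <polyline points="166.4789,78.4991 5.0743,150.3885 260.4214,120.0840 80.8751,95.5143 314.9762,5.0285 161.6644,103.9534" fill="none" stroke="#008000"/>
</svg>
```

Since the viewBox matches the mm dimensions, user units are millimetres directly. The only transform is the Y-flip y_m = 158.8401 − y_svg.

Shape 1 is a open polyline drawn with `<polyline>`. Its stroke #008000 means cut at S896, F603. After flipping Y the toolpath is (5.8901,41.9774) → (283.1050,37.0525) → (324.0109,128.5937) → (41.3940,121.0969) → (37.1300,143.2208).

Shape 2 is a cubic bezier drawn with `<path>`. Its stroke #008000 means cut at S896, F603. After flipping Y the toolpath is (121.0189,56.7497) → (140.0919,66.7534) → (162.2327,83.0775) → (182.7044,101.0395) → (196.7700,115.9571) → (199.6926,123.1479).

Shape 3 is a open polyline drawn with `<polyline>`. Its stroke #008000 means cut at S896, F603. After flipping Y the toolpath is (166.4789,80.3410) → (5.0743,8.4516) → (260.4214,38.7561) → (80.8751,63.3258) → (314.9762,153.8116) → (161.6644,54.8867).

; LightBurn 1.4.05
; GRBL device profile, absolute coords
G21
G90
G0 X5.8901 Y41.9774
M4 S896
G01 X283.1050 Y37.0525 F603
G01 X324.0109 Y128.5937
G01 X41.3940 Y121.0969
G01 X37.1300 Y143.2208
M5
G0 X121.0189 Y56.7497
M4 S896
G01 X140.0919 Y66.7534 F603
G01 X162.2327 Y83.0775
G01 X182.7044 Y101.0395
G01 X196.7700 Y115.9571
G01 X199.6926 Y123.1479
M5
G0 X166.4789 Y80.3410
M4 S896
G01 X5.0743 Y8.4516 F603
G01 X260.4214 Y38.7561
G01 X80.8751 Y63.3258
G01 X314.9762 Y153.8116
G01 X161.6644 Y54.8867
M5
G0 X0.0000 Y0.0000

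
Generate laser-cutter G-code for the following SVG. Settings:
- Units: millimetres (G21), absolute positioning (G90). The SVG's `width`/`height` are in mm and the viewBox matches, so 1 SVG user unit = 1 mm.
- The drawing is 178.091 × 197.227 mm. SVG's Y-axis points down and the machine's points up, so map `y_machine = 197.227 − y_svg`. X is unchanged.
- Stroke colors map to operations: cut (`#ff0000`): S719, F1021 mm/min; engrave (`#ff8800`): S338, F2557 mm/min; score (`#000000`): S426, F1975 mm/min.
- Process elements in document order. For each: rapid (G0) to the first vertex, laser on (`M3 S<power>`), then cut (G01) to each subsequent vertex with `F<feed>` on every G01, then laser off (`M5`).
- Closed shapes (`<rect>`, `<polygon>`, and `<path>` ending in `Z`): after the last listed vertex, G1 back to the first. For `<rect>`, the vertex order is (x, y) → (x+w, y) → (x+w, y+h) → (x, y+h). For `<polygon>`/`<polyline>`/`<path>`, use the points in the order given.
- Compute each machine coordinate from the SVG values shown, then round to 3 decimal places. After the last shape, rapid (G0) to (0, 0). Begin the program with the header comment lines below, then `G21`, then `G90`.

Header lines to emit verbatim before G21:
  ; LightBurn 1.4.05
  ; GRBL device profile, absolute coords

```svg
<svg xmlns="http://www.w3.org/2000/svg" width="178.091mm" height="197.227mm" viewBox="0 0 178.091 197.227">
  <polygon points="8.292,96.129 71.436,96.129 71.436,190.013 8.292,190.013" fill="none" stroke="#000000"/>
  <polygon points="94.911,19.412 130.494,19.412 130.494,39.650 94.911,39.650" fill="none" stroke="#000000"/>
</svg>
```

; LightBurn 1.4.05
; GRBL device profile, absolute coords
G21
G90
G0 X8.292 Y101.098
M3 S426
G01 X71.436 Y101.098 F1975
G01 X71.436 Y7.214 F1975
G01 X8.292 Y7.214 F1975
G01 X8.292 Y101.098 F1975
M5
G0 X94.911 Y177.815
M3 S426
G01 X130.494 Y177.815 F1975
G01 X130.494 Y157.577 F1975
G01 X94.911 Y157.577 F1975
G01 X94.911 Y177.815 F1975
M5
G0 X0.000 Y0.000

Since the viewBox matches the mm dimensions, user units are millimetres directly. The only transform is the Y-flip y_m = 197.227 − y_svg.

Shape 1 is a rectangle drawn with `<polygon>`. Its stroke #000000 means score at S426, F1975. After flipping Y the toolpath is (8.292,101.098) → (71.436,101.098) → (71.436,7.214) → (8.292,7.214) → (8.292,101.098), returning to the start.

Shape 2 is a rectangle drawn with `<polygon>`. Its stroke #000000 means score at S426, F1975. After flipping Y the toolpath is (94.911,177.815) → (130.494,177.815) → (130.494,157.577) → (94.911,157.577) → (94.911,177.815), returning to the start.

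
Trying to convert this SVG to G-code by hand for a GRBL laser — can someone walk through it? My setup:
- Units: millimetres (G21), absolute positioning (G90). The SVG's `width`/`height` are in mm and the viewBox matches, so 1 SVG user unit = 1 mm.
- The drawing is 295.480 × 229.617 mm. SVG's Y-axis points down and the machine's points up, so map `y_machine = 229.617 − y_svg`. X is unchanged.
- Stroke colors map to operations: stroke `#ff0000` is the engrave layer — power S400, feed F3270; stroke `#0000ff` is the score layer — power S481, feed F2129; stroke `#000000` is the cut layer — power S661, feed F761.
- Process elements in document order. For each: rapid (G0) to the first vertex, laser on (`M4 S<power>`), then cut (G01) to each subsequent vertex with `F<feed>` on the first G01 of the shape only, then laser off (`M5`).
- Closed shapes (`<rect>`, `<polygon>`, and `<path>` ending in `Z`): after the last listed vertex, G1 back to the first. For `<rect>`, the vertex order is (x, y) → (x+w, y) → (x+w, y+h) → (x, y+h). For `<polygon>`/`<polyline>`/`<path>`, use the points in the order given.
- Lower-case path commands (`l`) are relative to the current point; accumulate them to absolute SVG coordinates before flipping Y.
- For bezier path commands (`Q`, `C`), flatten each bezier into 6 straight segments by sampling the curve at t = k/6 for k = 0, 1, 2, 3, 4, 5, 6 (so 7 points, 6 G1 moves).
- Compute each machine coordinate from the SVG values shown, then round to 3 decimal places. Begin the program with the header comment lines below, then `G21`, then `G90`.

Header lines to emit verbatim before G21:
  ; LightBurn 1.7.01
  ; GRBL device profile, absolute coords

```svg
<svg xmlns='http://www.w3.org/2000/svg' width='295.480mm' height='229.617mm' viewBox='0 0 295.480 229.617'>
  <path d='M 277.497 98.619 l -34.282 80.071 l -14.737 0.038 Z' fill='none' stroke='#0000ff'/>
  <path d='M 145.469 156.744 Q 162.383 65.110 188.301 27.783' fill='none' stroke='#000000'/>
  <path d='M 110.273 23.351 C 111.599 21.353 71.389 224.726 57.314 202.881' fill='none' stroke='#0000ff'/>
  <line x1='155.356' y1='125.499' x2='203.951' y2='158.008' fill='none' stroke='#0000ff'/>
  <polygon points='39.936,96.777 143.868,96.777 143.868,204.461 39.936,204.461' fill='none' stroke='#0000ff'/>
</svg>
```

1 u = 1 mm; y_m = 229.617 − y.

[1] `<path>` closed polygon, #0000ff→score S481 F2129: (277.497,130.998) → (243.215,50.927) → (228.478,50.889) → (277.497,130.998) (closed)

[2] `<path>` quadratic bezier, #000000→cut S661 F761: (145.469,72.873) → (151.357,101.909) → (157.745,127.928) → (164.634,150.930) → (172.023,170.915) → (179.912,187.883) → (188.301,201.834)

[3] `<path>` cubic bezier, #0000ff→score S481 F2129: (110.273,206.266) → (107.788,192.144) → (100.260,155.755) → (89.569,109.058) → (77.594,64.016) → (66.216,32.588) → (57.314,26.736)

[4] `<line>` line segment, #0000ff→score S481 F2129: (155.356,104.118) → (203.951,71.609)

[5] `<polygon>` rectangle, #0000ff→score S481 F2129: (39.936,132.840) → (143.868,132.840) → (143.868,25.156) → (39.936,25.156) → (39.936,132.840) (closed)

; LightBurn 1.7.01
; GRBL device profile, absolute coords
G21
G90
G0 X277.497 Y130.998
M4 S481
G01 X243.215 Y50.927 F2129
G01 X228.478 Y50.889
G01 X277.497 Y130.998
M5
G0 X145.469 Y72.873
M4 S661
G01 X151.357 Y101.909 F761
G01 X157.745 Y127.928
G01 X164.634 Y150.930
G01 X172.023 Y170.915
G01 X179.912 Y187.883
G01 X188.301 Y201.834
M5
G0 X110.273 Y206.266
M4 S481
G01 X107.788 Y192.144 F2129
G01 X100.260 Y155.755
G01 X89.569 Y109.058
G01 X77.594 Y64.016
G01 X66.216 Y32.588
G01 X57.314 Y26.736
M5
G0 X155.356 Y104.118
M4 S481
G01 X203.951 Y71.609 F2129
M5
G0 X39.936 Y132.840
M4 S481
G01 X143.868 Y132.840 F2129
G01 X143.868 Y25.156
G01 X39.936 Y25.156
G01 X39.936 Y132.840
M5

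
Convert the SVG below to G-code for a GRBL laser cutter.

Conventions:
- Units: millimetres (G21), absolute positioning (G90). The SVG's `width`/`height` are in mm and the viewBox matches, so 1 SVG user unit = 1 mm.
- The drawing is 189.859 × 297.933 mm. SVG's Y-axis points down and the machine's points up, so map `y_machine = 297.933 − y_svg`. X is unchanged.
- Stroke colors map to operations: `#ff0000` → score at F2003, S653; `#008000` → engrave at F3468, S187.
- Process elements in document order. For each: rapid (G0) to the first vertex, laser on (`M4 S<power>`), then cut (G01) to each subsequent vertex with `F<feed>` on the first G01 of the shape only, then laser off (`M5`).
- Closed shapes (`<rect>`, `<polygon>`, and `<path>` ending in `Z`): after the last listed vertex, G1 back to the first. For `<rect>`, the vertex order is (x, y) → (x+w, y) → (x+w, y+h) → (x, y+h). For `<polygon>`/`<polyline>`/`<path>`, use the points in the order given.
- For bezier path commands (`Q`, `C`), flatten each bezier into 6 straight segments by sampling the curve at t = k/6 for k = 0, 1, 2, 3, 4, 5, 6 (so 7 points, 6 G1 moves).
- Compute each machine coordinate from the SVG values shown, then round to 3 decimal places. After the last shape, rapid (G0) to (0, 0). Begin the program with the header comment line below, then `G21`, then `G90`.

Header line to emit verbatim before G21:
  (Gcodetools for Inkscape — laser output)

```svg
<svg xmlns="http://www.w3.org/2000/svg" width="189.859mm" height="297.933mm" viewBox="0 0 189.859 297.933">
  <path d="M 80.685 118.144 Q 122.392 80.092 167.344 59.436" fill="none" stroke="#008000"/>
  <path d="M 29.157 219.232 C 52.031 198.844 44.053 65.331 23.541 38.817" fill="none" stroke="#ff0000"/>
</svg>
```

(Gcodetools for Inkscape — laser output)
G21
G90
G0 X80.685 Y179.789
M4 S187
G01 X94.677 Y191.990 F3468
G01 X108.850 Y203.224
G01 X123.203 Y213.492
G01 X137.737 Y222.793
G01 X152.450 Y231.128
G01 X167.344 Y238.497
M5
G0 X29.157 Y78.701
M4 S653
G01 X38.108 Y97.303 F2003
G01 X42.425 Y128.645
G01 X42.619 Y166.611
G01 X39.197 Y205.088
G01 X32.668 Y237.962
G01 X23.541 Y259.116
M5
G0 X0.000 Y0.000

viewBox `0 0 189.859 297.933` with mm width/height → 1 unit = 1 mm. Flip: y_m = 297.933 − y_svg.

**Shape 1** — `<path>` quadratic bezier, stroke `#008000` → engrave (S187, F3468). Control points (SVG): P0=(80.685,118.144), P1=(122.392,80.092), P2=(167.344,59.436); sampled at t=k/6. Machine vertices: (80.685,179.789) → (94.677,191.990) → (108.850,203.224) → (123.203,213.492) → (137.737,222.793) → (152.450,231.128) → (167.344,238.497). Open path.

**Shape 2** — `<path>` cubic bezier, stroke `#ff0000` → score (S653, F2003). Control points (SVG): P0=(29.157,219.232), P1=(52.031,198.844), P2=(44.053,65.331), P3=(23.541,38.817); sampled at t=k/6. Machine vertices: (29.157,78.701) → (38.108,97.303) → (42.425,128.645) → (42.619,166.611) → (39.197,205.088) → (32.668,237.962) → (23.541,259.116). Open path.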